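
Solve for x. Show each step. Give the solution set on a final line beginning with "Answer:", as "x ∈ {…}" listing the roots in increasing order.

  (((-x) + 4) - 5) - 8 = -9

Step 1. [(((-x) + 4) - 5) - 8 = -9] peel the -8: add 8 from each side. So sub: ((-x) + 4) - 5 = -1.
Step 2. [((-x) + 4) - 5 = -1] peel the -5: add 5 from each side, so sub: (-x) + 4 = 4.
Step 3. [(-x) + 4 = 4] the outer +4 inverts by subtracting 4 ⇒ sub: -x = 0.
Step 4. [-x = 0] leading − — multiply by −1 ⇒ neg: x = 0.

Answer: x ∈ {0}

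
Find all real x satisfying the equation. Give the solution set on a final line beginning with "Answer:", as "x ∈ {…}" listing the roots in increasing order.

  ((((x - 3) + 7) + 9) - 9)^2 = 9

Step 1. [((((x - 3) + 7) + 9) - 9)^2 = 9] √ both sides: 9 ≥ 0 gives two branches. So sqrt: (((x - 3) + 7) + 9) - 9 = 3 or -3.
Step 2. [(((x - 3) + 7) + 9) - 9 = 3 or -3] -9 is outermost — add 9 both sides. So sub: ((x - 3) + 7) + 9 = 12 or 6.
Step 3. [((x - 3) + 7) + 9 = 12 or 6] the outer +9 inverts by subtracting 9 ⇒ sub: (x - 3) + 7 = 3 or -3.
Step 4. [(x - 3) + 7 = 3 or -3] peel the +7: subtract 7 from each side. So sub: x - 3 = -4 or -10.
Step 5. [x - 3 = -4 or -10] add 3: x sits inside (… - 3). So sub: x = -1 or -7.

Answer: x ∈ {-7, -1}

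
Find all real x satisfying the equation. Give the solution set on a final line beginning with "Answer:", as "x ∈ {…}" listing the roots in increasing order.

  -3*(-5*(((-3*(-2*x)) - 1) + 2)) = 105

Step 1. [-3*(-5*(((-3*(-2*x)) - 1) + 2)) = 105] -3·(inner) — divide through by -3, so div: -5*(((-3*(-2*x)) - 1) + 2) = -35.
Step 2. [-5*(((-3*(-2*x)) - 1) + 2) = -35] leading coefficient -5: divide by -5, so div: ((-3*(-2*x)) - 1) + 2 = 7.
Step 3. [((-3*(-2*x)) - 1) + 2 = 7] 2 comes off first (subtract 2). So sub: (-3*(-2*x)) - 1 = 5.
Step 4. [(-3*(-2*x)) - 1 = 5] add 1: x sits inside (… - 1), so sub: -3*(-2*x) = 6.
Step 5. [-3*(-2*x) = 6] leading coefficient -3: divide by -3, so div: -2*x = -2.
Step 6. [-2*x = -2] divide by the outer -2 ⇒ div: x = 1.

Answer: x ∈ {1}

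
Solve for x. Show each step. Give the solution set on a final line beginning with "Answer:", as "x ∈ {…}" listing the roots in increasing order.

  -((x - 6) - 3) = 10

Step 1. [-((x - 6) - 3) = 10] leading − — multiply by −1 ⇒ neg: (x - 6) - 3 = -10.
Step 2. [(x - 6) - 3 = -10] 3 comes off first (add 3), so sub: x - 6 = -7.
Step 3. [x - 6 = -7] peel the -6: add 6 from each side ⇒ sub: x = -1.

Answer: x ∈ {-1}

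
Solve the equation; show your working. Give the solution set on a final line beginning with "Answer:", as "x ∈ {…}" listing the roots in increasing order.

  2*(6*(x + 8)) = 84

Step 1. [2*(6*(x + 8)) = 84] LHS = 2·(…); ÷2 both sides. So div: 6*(x + 8) = 42.
Step 2. [6*(x + 8) = 42] divide by the outer 6. So div: x + 8 = 7.
Step 3. [x + 8 = 7] subtract 8: x sits inside (… + 8). So sub: x = -1.

Answer: x ∈ {-1}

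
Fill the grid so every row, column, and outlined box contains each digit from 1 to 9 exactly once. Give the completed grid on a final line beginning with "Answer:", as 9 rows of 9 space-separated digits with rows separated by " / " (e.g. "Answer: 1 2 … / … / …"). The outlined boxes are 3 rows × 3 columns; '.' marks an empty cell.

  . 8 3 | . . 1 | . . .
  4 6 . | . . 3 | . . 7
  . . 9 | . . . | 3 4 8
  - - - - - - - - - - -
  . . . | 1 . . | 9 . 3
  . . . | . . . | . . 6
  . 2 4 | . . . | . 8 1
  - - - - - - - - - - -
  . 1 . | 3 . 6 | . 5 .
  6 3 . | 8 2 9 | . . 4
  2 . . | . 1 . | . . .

Step 1. [r1c9∈{2,5,9}] 5 has one home in col 9: r1c9, so r1c9=5.
Step 2. [r1c1∈{7}] only 7 remains possible at r1c1 ⇒ r1c1=7.
Step 3. [r3c2∈{5}] r3c2 has the single candidate 5 ⇒ r3c2=5.
Step 4. [r4c2∈{7}] r4c2 has the single candidate 7 ⇒ r4c2=7.
Step 5. [r5c7∈{2,4,5,7}] r5c7 is the only open cell in col 7 admitting 4 ⇒ r5c7=4.
Step 6. [r6c7∈{5,7}] 5 has one home in col 7: r6c7, so r6c7=5.
Step 7. [r6c6∈{7}] r6c6 has the single candidate 7. So r6c6=7.
Step 8. [r5c2∈{9}] r5c2 has the single candidate 9. So r5c2=9.
Step 9. [r7c5∈{4,7}] in row 7, 4 fits only at r7c5. So r7c5=4.
Step 10. [r9c4∈{5,7}] box 8 places 7 nowhere but r9c4. So r9c4=7.
Step 11. [r3c6∈{2}] only 2 remains possible at r3c6 ⇒ r3c6=2.
Step 12. [r3c4∈{6}] only 6 remains possible at r3c4, so r3c4=6.
Step 13. [r1c5∈{9}] nothing but 9 survives at r1c5, so r1c5=9.
Step 14. [r8c3∈{5,7}] in row 8, 5 fits only at r8c3. So r8c3=5.
Step 15. [r9c3∈{8}] r9c3's peers cover all but 8. So r9c3=8.
Step 16. [r4c8∈{2}] r4c8 is down to just 2 ⇒ r4c8=2.
Step 17. [r1c7∈{2,6}] in row 1, 2 fits only at r1c7. So r1c7=2.
Step 18. [r2c5∈{5,8}] row 2 places 8 nowhere but r2c5, so r2c5=8.
Step 19. [r2c7∈{1}] nothing but 1 survives at r2c7 ⇒ r2c7=1.
Step 20. [r6c1∈{3}] r6c1 has the single candidate 3. So r6c1=3.
Step 21. [r9c6∈{5}] r9c6 is down to just 5. So r9c6=5.
Step 22. [r9c9∈{9}] r9c9 has the single candidate 9. So r9c9=9.
Step 23. [r8c7∈{7}] nothing but 7 survives at r8c7 ⇒ r8c7=7.
Step 24. [r5c6∈{8}] r5c6 has the single candidate 8, so r5c6=8.
Step 25. [r5c3∈{1}] only 1 remains possible at r5c3. So r5c3=1.
Step 26. [r5c1∈{5}] r5c1 has the single candidate 5 ⇒ r5c1=5.
Step 27. [r1c8∈{6}] r1c8's peers cover all but 6, so r1c8=6.
Step 28. [r4c3∈{6}] nothing but 6 survives at r4c3, so r4c3=6.
Step 29. [r3c5∈{7}] only 7 remains possible at r3c5 ⇒ r3c5=7.
Step 30. [r2c4∈{5}] r2c4's peers cover all but 5, so r2c4=5.
Step 31. [r4c5∈{5}] only 5 remains possible at r4c5. So r4c5=5.
Step 32. [r6c5∈{6}] r6c5's peers cover all but 6 ⇒ r6c5=6.
Step 33. [r5c8∈{7}] only 7 remains possible at r5c8. So r5c8=7.
Step 34. [r1c4∈{4}] only 4 remains possible at r1c4 ⇒ r1c4=4.
Step 35. [r2c8∈{9}] r2c8's peers cover all but 9. So r2c8=9.
Step 36. [r6c4∈{9}] r6c4's peers cover all but 9. So r6c4=9.
Step 37. [r5c4∈{2}] r5c4 is down to just 2 ⇒ r5c4=2.
Step 38. [r7c9∈{2}] r7c9 has the single candidate 2. So r7c9=2.
Step 39. [r9c8∈{3}] r9c8 is down to just 3, so r9c8=3.
Step 40. [r7c1∈{9}] r7c1 has the single candidate 9 ⇒ r7c1=9.
Step 41. [r9c2∈{4}] nothing but 4 survives at r9c2, so r9c2=4.
Step 42. [r9c7∈{6}] r9c7 has the single candidate 6. So r9c7=6.
Step 43. [r2c3∈{2}] r2c3 is down to just 2 ⇒ r2c3=2.
Step 44. [r4c6∈{4}] r4c6 has the single candidate 4, so r4c6=4.
Step 45. [r4c1∈{8}] r4c1 has the single candidate 8. So r4c1=8.
Step 46. [r3c1∈{1}] only 1 remains possible at r3c1. So r3c1=1.
Step 47. [r5c5∈{3}] r5c5 has the single candidate 3. So r5c5=3.
Step 48. [r7c3∈{7}] r7c3's peers cover all but 7, so r7c3=7.
Step 49. [r8c8∈{1}] only 1 remains possible at r8c8. So r8c8=1.
Step 50. [r7c7∈{8}] only 8 remains possible at r7c7 ⇒ r7c7=8.

Answer: 7 8 3 4 9 1 2 6 5 / 4 6 2 5 8 3 1 9 7 / 1 5 9 6 7 2 3 4 8 / 8 7 6 1 5 4 9 2 3 / 5 9 1 2 3 8 4 7 6 / 3 2 4 9 6 7 5 8 1 / 9 1 7 3 4 6 8 5 2 / 6 3 5 8 2 9 7 1 4 / 2 4 8 7 1 5 6 3 9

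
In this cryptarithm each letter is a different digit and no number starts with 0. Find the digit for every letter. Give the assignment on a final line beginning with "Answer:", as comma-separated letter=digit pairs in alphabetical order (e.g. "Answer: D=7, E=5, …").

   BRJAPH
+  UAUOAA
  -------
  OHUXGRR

Step 1. [col 1: H + A ≡ R (mod 10)] column 1 (H + A ≡ R (mod 10), carry-in 0) doesn't pin A yet; pick A=7 and continue, so A=7.
Step 2. [col 1: H + A ≡ R (mod 10)] several values work for H in column 1 (H + A ≡ R (mod 10), carry-in 0); try H=3, so H=3.
Step 3. [O] O is the leading digit of a 7-digit sum of two 6-digit numbers; the final carry is exactly 1, so O=1.
Step 4. [col 1: H + A ≡ R (mod 10)] from column 1 (H=3, A=7, carry-in 0, digits 1,3,7 already taken and all letters distinct): R must equal 0 ⇒ R=0.
Step 5. [col 2: P + A ≡ R (mod 10)] column 2: given A=7, R=0, carry-in 1, and digits 0,1,3,7 already taken and all letters distinct, P+A≡R (mod 10) forces P=2, so P=2.
Step 6. [col 3: A + O ≡ G (mod 10)] column 3 reads A+O+carry(1)=G with A=7, O=1; with digits 0,1,2,3,7 already taken and all letters distinct, the only value for G is 9. So G=9.
Step 7. [col 4: J + U ≡ X (mod 10)] from column 4 (nothing yet, carry-in 0, digits 0,1,2,3,7,9 already taken and all letters distinct): X must equal 4. So X=4.
Step 8. [col 4: J + U ≡ X (mod 10)] no forcing yet in column 4 (carry-in 0); U=8 is free and consistent — try it, so U=8.
Step 9. [col 4: J + U ≡ X (mod 10)] from column 4 (U=8, X=4, carry-in 0, digits 0,1,2,3,4,7,8,9 already taken and all letters distinct): J must equal 6. So J=6.
Step 10. [col 6: B + U ≡ H (mod 10)] column 6: given U=8, H=3, carry-in 0, and digits 0,1,2,3,4,6,7,8,9 already taken and all letters distinct, B+U≡H (mod 10) forces B=5. So B=5.

Answer: A=7, B=5, G=9, H=3, J=6, O=1, P=2, R=0, U=8, X=4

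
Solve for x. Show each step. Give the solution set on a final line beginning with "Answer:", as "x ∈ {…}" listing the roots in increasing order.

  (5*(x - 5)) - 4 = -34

Step 1. [(5*(x - 5)) - 4 = -34] peel the -4: add 4 from each side ⇒ sub: 5*(x - 5) = -30.
Step 2. [5*(x - 5) = -30] leading coefficient 5: divide by 5. So div: x - 5 = -6.
Step 3. [x - 5 = -6] the outer -5 inverts by adding 5, so sub: x = -1.

Answer: x ∈ {-1}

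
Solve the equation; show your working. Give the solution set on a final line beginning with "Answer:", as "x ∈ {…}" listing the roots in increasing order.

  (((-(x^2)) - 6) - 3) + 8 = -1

Step 1. [(((-(x^2)) - 6) - 3) + 8 = -1] +8 is outermost — subtract 8 both sides, so sub: ((-(x^2)) - 6) - 3 = -9.
Step 2. [((-(x^2)) - 6) - 3 = -9] 3 comes off first (add 3). So sub: (-(x^2)) - 6 = -6.
Step 3. [(-(x^2)) - 6 = -6] the outer -6 inverts by adding 6 ⇒ sub: -(x^2) = 0.
Step 4. [-(x^2) = 0] flip signs both sides. So neg: x^2 = 0.
Step 5. [x^2 = 0] LHS squared, RHS 0 ≥ 0: apply √ (±) ⇒ sqrt: x = 0.

Answer: x ∈ {0}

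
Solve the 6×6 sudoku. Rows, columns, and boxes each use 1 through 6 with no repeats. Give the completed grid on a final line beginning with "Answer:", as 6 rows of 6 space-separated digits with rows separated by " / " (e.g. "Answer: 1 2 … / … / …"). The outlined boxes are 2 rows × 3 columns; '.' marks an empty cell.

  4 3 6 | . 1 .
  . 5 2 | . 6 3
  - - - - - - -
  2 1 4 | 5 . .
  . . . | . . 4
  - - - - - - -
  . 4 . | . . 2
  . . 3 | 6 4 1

Step 1. [r4c1∈{3,5,6}] 3 has one home in col 1: r4c1 ⇒ r4c1=3.
Step 2. [r5c5∈{3,5}] r5c5 is the only open cell in col 5 admitting 5, so r5c5=5.
Step 3. [r1c4∈{2}] only 2 remains possible at r1c4, so r1c4=2.
Step 4. [r2c1∈{1}] nothing but 1 survives at r2c1, so r2c1=1.
Step 5. [r2c4∈{4}] only 4 remains possible at r2c4, so r2c4=4.
Step 6. [r4c5∈{2}] r4c5 is down to just 2 ⇒ r4c5=2.
Step 7. [r5c3∈{1}] r5c3 has the single candidate 1 ⇒ r5c3=1.
Step 8. [r4c3∈{5}] nothing but 5 survives at r4c3. So r4c3=5.
Step 9. [r4c2∈{6}] r4c2 has the single candidate 6 ⇒ r4c2=6.
Step 10. [r5c4∈{3}] r5c4 has the single candidate 3. So r5c4=3.
Step 11. [r5c1∈{6}] only 6 remains possible at r5c1 ⇒ r5c1=6.
Step 12. [r6c1∈{5}] nothing but 5 survives at r6c1, so r6c1=5.
Step 13. [r3c6∈{6}] r3c6 is down to just 6 ⇒ r3c6=6.
Step 14. [r1c6∈{5}] only 5 remains possible at r1c6, so r1c6=5.
Step 15. [r4c4∈{1}] r4c4 is down to just 1. So r4c4=1.
Step 16. [r3c5∈{3}] r3c5's peers cover all but 3 ⇒ r3c5=3.
Step 17. [r6c2∈{2}] nothing but 2 survives at r6c2 ⇒ r6c2=2.

Answer: 4 3 6 2 1 5 / 1 5 2 4 6 3 / 2 1 4 5 3 6 / 3 6 5 1 2 4 / 6 4 1 3 5 2 / 5 2 3 6 4 1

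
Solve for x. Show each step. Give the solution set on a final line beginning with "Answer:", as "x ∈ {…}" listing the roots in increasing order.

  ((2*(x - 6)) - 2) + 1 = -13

Step 1. [((2*(x - 6)) - 2) + 1 = -13] 1 comes off first (subtract 1), so sub: (2*(x - 6)) - 2 = -14.
Step 2. [(2*(x - 6)) - 2 = -14] 2 | LHS and 2 | -14: pull 2 out, so factor: (x - 6) - 1 = -7.
Step 3. [(x - 6) - 1 = -7] 1 comes off first (add 1), so sub: x - 6 = -6.
Step 4. [x - 6 = -6] peel the -6: add 6 from each side. So sub: x = 0.

Answer: x ∈ {0}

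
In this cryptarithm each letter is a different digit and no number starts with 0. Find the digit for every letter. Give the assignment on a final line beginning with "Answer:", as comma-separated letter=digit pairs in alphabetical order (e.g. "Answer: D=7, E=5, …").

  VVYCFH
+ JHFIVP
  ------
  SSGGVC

Step 1. [col 1: H + P ≡ C (mod 10)] P=8 is one option consistent with column 1 (H + P ≡ C (mod 10), carry-in 0) — take it ⇒ P=8.
Step 2. [col 1: H + P ≡ C (mod 10)] several values work for C in column 1 (H + P ≡ C (mod 10), carry-in 0); try C=0. So C=0.
Step 3. [col 1: H + P ≡ C (mod 10)] from column 1 (P=8, C=0, carry-in 0, digits 0,8 already taken and all letters distinct): H must equal 2, so H=2.
Step 4. [col 2: F + V ≡ V (mod 10)] in column 2 we have F+V≡V with carry-in 1; given nothing yet and digits 0,2,8 already taken and all letters distinct, that pins F to 9, so F=9.
Step 5. [col 2: F + V ≡ V (mod 10)] several values work for V in column 2 (F + V ≡ V (mod 10), carry-in 1); try V=1. So V=1.
Step 6. [col 3: C + I ≡ G (mod 10)] column 3 (C + I ≡ G (mod 10), carry-in 1) doesn't pin G yet; pick G=6 and continue. So G=6.
Step 7. [col 3: C + I ≡ G (mod 10)] column 3 reads C+I+carry(1)=G with C=0, G=6; with digits 0,1,2,6,8,9 already taken and all letters distinct, the only value for I is 5, so I=5.
Step 8. [col 4: Y + F ≡ G (mod 10)] in column 4 we have Y+F≡G with carry-in 0; given F=9, G=6 and digits 0,1,2,5,6,8,9 already taken and all letters distinct, that pins Y to 7, so Y=7.
Step 9. [col 5: V + H ≡ S (mod 10)] from column 5 (V=1, H=2, carry-in 1, digits 0,1,2,5,6,7,8,9 already taken and all letters distinct): S must equal 4 ⇒ S=4.
Step 10. [col 6: V + J ≡ S (mod 10)] in column 6 we have V+J≡S with carry-in 0; given V=1, S=4 and digits 0,1,2,4,5,6,7,8,9 already taken and all letters distinct, that pins J to 3 ⇒ J=3.

Answer: C=0, F=9, G=6, H=2, I=5, J=3, P=8, S=4, V=1, Y=7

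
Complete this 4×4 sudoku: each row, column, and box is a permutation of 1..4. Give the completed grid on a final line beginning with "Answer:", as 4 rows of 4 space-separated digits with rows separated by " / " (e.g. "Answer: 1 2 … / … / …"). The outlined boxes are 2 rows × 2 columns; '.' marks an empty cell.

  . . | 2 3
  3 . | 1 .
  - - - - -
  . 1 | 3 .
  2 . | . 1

Step 1. [r1c2∈{4}] only 4 remains possible at r1c2, so r1c2=4.
Step 2. [r2c4∈{4}] r2c4 has the single candidate 4 ⇒ r2c4=4.
Step 3. [r3c1∈{4}] r3c1 has the single candidate 4. So r3c1=4.
Step 4. [r3c4∈{2}] only 2 remains possible at r3c4 ⇒ r3c4=2.
Step 5. [r4c2∈{3}] only 3 remains possible at r4c2 ⇒ r4c2=3.
Step 6. [r1c1∈{1}] r1c1 is down to just 1 ⇒ r1c1=1.
Step 7. [r4c3∈{4}] r4c3's peers cover all but 4, so r4c3=4.
Step 8. [r2c2∈{2}] r2c2 has the single candidate 2 ⇒ r2c2=2.

Answer: 1 4 2 3 / 3 2 1 4 / 4 1 3 2 / 2 3 4 1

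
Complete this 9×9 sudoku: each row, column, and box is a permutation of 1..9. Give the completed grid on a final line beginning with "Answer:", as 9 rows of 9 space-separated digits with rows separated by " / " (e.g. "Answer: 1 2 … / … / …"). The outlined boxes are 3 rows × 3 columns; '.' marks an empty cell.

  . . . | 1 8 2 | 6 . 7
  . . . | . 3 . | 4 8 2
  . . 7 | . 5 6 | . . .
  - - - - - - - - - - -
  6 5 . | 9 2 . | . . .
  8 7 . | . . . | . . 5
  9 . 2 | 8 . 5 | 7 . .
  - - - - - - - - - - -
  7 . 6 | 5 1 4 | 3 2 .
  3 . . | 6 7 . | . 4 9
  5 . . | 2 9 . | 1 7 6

Step 1. [r3c2∈{1,2,3,4,8,9}] 8 has one home in row 3: r3c2, so r3c2=8.
Step 2. [r5c4∈{3,4}] across col 4, 3 lands solely at r5c4, so r5c4=3.
Step 3. [r2c6∈{7,9}] 9 has one home in col 6: r2c6 ⇒ r2c6=9.
Step 4. [r1c3∈{3,4,5,9}] across col 3, 9 lands solely at r1c3. So r1c3=9.
Step 5. [r4c3∈{1,3,4}] 3 has one home in col 3: r4c3. So r4c3=3.
Step 6. [r4c8∈{1}] r4c8 has the single candidate 1. So r4c8=1.
Step 7. [r6c2∈{1,4}] row 6 places 1 nowhere but r6c2 ⇒ r6c2=1.
Step 8. [r8c6∈{8}] r8c6 is down to just 8, so r8c6=8.
Step 9. [r2c1∈{1}] r2c1's peers cover all but 1. So r2c1=1.
Step 10. [r5c3∈{4}] only 4 remains possible at r5c3, so r5c3=4.
Step 11. [r6c5∈{4,6}] 4 has one home in col 5: r6c5, so r6c5=4.
Step 12. [r1c2∈{3,4}] 3 has one home in col 2: r1c2, so r1c2=3.
Step 13. [r3c7∈{9}] r3c7 has the single candidate 9, so r3c7=9.
Step 14. [r6c8∈{3,6}] in row 6, 6 fits only at r6c8. So r6c8=6.
Step 15. [r4c9∈{4,8}] across row 4, 4 lands solely at r4c9, so r4c9=4.
Step 16. [r1c1∈{4}] only 4 remains possible at r1c1, so r1c1=4.
Step 17. [r6c9∈{3}] r6c9 is down to just 3, so r6c9=3.
Step 18. [r1c8∈{5}] nothing but 5 survives at r1c8. So r1c8=5.
Step 19. [r2c2∈{6}] r2c2 has the single candidate 6. So r2c2=6.
Step 20. [r9c3∈{8}] nothing but 8 survives at r9c3. So r9c3=8.
Step 21. [r3c8∈{3}] only 3 remains possible at r3c8. So r3c8=3.
Step 22. [r3c1∈{2}] only 2 remains possible at r3c1. So r3c1=2.
Step 23. [r3c4∈{4}] r3c4's peers cover all but 4 ⇒ r3c4=4.
Step 24. [r2c3∈{5}] only 5 remains possible at r2c3, so r2c3=5.
Step 25. [r8c2∈{2}] nothing but 2 survives at r8c2. So r8c2=2.
Step 26. [r4c6∈{7}] r4c6 has the single candidate 7. So r4c6=7.
Step 27. [r7c9∈{8}] only 8 remains possible at r7c9, so r7c9=8.
Step 28. [r5c5∈{6}] nothing but 6 survives at r5c5. So r5c5=6.
Step 29. [r7c2∈{9}] nothing but 9 survives at r7c2. So r7c2=9.
Step 30. [r8c7∈{5}] only 5 remains possible at r8c7 ⇒ r8c7=5.
Step 31. [r9c2∈{4}] r9c2 is down to just 4 ⇒ r9c2=4.
Step 32. [r3c9∈{1}] r3c9 has the single candidate 1, so r3c9=1.
Step 33. [r5c6∈{1}] r5c6 has the single candidate 1. So r5c6=1.
Step 34. [r8c3∈{1}] r8c3 is down to just 1, so r8c3=1.
Step 35. [r9c6∈{3}] r9c6 has the single candidate 3 ⇒ r9c6=3.
Step 36. [r4c7∈{8}] nothing but 8 survives at r4c7. So r4c7=8.
Step 37. [r5c8∈{9}] r5c8's peers cover all but 9, so r5c8=9.
Step 38. [r5c7∈{2}] r5c7 has the single candidate 2. So r5c7=2.
Step 39. [r2c4∈{7}] r2c4's peers cover all but 7, so r2c4=7.

Answer: 4 3 9 1 8 2 6 5 7 / 1 6 5 7 3 9 4 8 2 / 2 8 7 4 5 6 9 3 1 / 6 5 3 9 2 7 8 1 4 / 8 7 4 3 6 1 2 9 5 / 9 1 2 8 4 5 7 6 3 / 7 9 6 5 1 4 3 2 8 / 3 2 1 6 7 8 5 4 9 / 5 4 8 2 9 3 1 7 6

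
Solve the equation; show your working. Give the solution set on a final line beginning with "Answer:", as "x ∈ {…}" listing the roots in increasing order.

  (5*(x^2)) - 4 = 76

Step 1. [(5*(x^2)) - 4 = 76] -4 is outermost — add 4 both sides ⇒ sub: 5*(x^2) = 80.
Step 2. [5*(x^2) = 80] leading coefficient 5: divide by 5 ⇒ div: x^2 = 16.
Step 3. [x^2 = 16] √ both sides: 16 ≥ 0 gives two branches ⇒ sqrt: x = 4 or -4.

Answer: x ∈ {-4, 4}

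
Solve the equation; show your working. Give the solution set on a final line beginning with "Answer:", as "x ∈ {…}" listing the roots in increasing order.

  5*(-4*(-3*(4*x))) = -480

Step 1. [5*(-4*(-3*(4*x))) = -480] leading coefficient 5: divide by 5 ⇒ div: -4*(-3*(4*x)) = -96.
Step 2. [-4*(-3*(4*x)) = -96] divide by the outer -4 ⇒ div: -3*(4*x) = 24.
Step 3. [-3*(4*x) = 24] -3 out front; divide by -3. So div: 4*x = -8.
Step 4. [4*x = -8] 4 out front; divide by 4. So div: x = -2.

Answer: x ∈ {-2}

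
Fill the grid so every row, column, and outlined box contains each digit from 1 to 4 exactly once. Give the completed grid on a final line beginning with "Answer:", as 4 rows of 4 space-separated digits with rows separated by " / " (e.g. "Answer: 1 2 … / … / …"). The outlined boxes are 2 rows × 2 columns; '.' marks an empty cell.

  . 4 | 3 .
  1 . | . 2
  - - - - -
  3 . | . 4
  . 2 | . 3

Step 1. [r4c3∈{1}] nothing but 1 survives at r4c3. So r4c3=1.
Step 2. [r1c1∈{2}] r1c1's peers cover all but 2, so r1c1=2.
Step 3. [r1c4∈{1}] nothing but 1 survives at r1c4 ⇒ r1c4=1.
Step 4. [r4c1∈{4}] nothing but 4 survives at r4c1 ⇒ r4c1=4.
Step 5. [r3c3∈{2}] nothing but 2 survives at r3c3 ⇒ r3c3=2.
Step 6. [r2c2∈{3}] nothing but 3 survives at r2c2. So r2c2=3.
Step 7. [r2c3∈{4}] r2c3 has the single candidate 4, so r2c3=4.
Step 8. [r3c2∈{1}] r3c2 is down to just 1. So r3c2=1.

Answer: 2 4 3 1 / 1 3 4 2 / 3 1 2 4 / 4 2 1 3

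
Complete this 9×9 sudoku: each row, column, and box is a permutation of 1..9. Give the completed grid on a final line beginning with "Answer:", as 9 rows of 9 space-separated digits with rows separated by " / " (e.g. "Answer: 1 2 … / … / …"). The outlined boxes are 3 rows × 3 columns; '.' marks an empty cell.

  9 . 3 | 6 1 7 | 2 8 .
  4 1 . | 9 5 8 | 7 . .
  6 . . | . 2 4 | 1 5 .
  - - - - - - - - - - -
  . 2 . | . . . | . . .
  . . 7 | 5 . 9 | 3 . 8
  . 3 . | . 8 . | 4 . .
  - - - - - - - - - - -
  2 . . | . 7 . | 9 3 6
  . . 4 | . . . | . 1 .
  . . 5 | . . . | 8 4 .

Step 1. [r4c7∈{5,6}] in col 7, 6 fits only at r4c7. So r4c7=6.
Step 2. [r5c1∈{1}] r5c1's peers cover all but 1. So r5c1=1.
Step 3. [r7c2∈{8}] only 8 remains possible at r7c2, so r7c2=8.
Step 4. [r3c4∈{3}] only 3 remains possible at r3c4, so r3c4=3.
Step 5. [r6c3∈{6,9}] col 3 places 6 nowhere but r6c3 ⇒ r6c3=6.
Step 6. [r4c3∈{8,9}] col 3 places 9 nowhere but r4c3, so r4c3=9.
Step 7. [r4c8∈{7}] r4c8 has the single candidate 7, so r4c8=7.
Step 8. [r5c5∈{4,6}] r5c5 is the only open cell in row 5 admitting 6, so r5c5=6.
Step 9. [r7c3∈{1}] r7c3's peers cover all but 1, so r7c3=1.
Step 10. [r3c2∈{7}] r3c2's peers cover all but 7. So r3c2=7.
Step 11. [r4c5∈{3,4}] in col 5, 4 fits only at r4c5. So r4c5=4.
Step 12. [r4c4∈{1}] nothing but 1 survives at r4c4. So r4c4=1.
Step 13. [r9c4∈{2}] only 2 remains possible at r9c4, so r9c4=2.
Step 14. [r8c9∈{2,5,7}] r8c9 is the only open cell in row 8 admitting 2. So r8c9=2.
Step 15. [r6c8∈{2,9}] in col 8, 9 fits only at r6c8 ⇒ r6c8=9.
Step 16. [r6c1∈{5}] r6c1 is down to just 5 ⇒ r6c1=5.
Step 17. [r8c1∈{3,7}] 7 has one home in row 8: r8c1. So r8c1=7.
Step 18. [r4c6∈{3}] r4c6 has the single candidate 3, so r4c6=3.
Step 19. [r8c5∈{3,9}] row 8 places 3 nowhere but r8c5. So r8c5=3.
Step 20. [r8c2∈{6,9}] in row 8, 9 fits only at r8c2, so r8c2=9.
Step 21. [r8c6∈{5,6}] in row 8, 6 fits only at r8c6, so r8c6=6.
Step 22. [r2c3∈{2}] only 2 remains possible at r2c3 ⇒ r2c3=2.
Step 23. [r8c7∈{5}] r8c7 has the single candidate 5. So r8c7=5.
Step 24. [r6c6∈{2}] only 2 remains possible at r6c6, so r6c6=2.
Step 25. [r2c8∈{6}] r2c8's peers cover all but 6, so r2c8=6.
Step 26. [r8c4∈{8}] r8c4 has the single candidate 8. So r8c4=8.
Step 27. [r1c2∈{5}] r1c2's peers cover all but 5. So r1c2=5.
Step 28. [r7c4∈{4}] only 4 remains possible at r7c4. So r7c4=4.
Step 29. [r9c5∈{9}] r9c5 is down to just 9 ⇒ r9c5=9.
Step 30. [r2c9∈{3}] nothing but 3 survives at r2c9. So r2c9=3.
Step 31. [r9c9∈{7}] r9c9 is down to just 7, so r9c9=7.
Step 32. [r6c4∈{7}] nothing but 7 survives at r6c4. So r6c4=7.
Step 33. [r9c2∈{6}] only 6 remains possible at r9c2. So r9c2=6.
Step 34. [r7c6∈{5}] only 5 remains possible at r7c6. So r7c6=5.
Step 35. [r1c9∈{4}] only 4 remains possible at r1c9, so r1c9=4.
Step 36. [r4c1∈{8}] r4c1 is down to just 8 ⇒ r4c1=8.
Step 37. [r5c2∈{4}] nothing but 4 survives at r5c2 ⇒ r5c2=4.
Step 38. [r9c6∈{1}] r9c6 is down to just 1. So r9c6=1.
Step 39. [r5c8∈{2}] nothing but 2 survives at r5c8 ⇒ r5c8=2.
Step 40. [r3c3∈{8}] r3c3 has the single candidate 8, so r3c3=8.
Step 41. [r6c9∈{1}] only 1 remains possible at r6c9. So r6c9=1.
Step 42. [r9c1∈{3}] r9c1 is down to just 3. So r9c1=3.
Step 43. [r4c9∈{5}] r4c9's peers cover all but 5 ⇒ r4c9=5.
Step 44. [r3c9∈{9}] r3c9 has the single candidate 9, so r3c9=9.

Answer: 9 5 3 6 1 7 2 8 4 / 4 1 2 9 5 8 7 6 3 / 6 7 8 3 2 4 1 5 9 / 8 2 9 1 4 3 6 7 5 / 1 4 7 5 6 9 3 2 8 / 5 3 6 7 8 2 4 9 1 / 2 8 1 4 7 5 9 3 6 / 7 9 4 8 3 6 5 1 2 / 3 6 5 2 9 1 8 4 7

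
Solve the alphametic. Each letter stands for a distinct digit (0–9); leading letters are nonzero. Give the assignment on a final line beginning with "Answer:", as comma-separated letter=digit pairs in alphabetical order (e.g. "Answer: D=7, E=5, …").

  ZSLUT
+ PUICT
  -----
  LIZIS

Step 1. [col 1: T + T ≡ S (mod 10)] column 1 (T + T ≡ S (mod 10), carry-in 0) doesn't pin S yet; pick S=6 and continue ⇒ S=6.
Step 2. [col 1: T + T ≡ S (mod 10)] T=3 is one option consistent with column 1 (T + T ≡ S (mod 10), carry-in 0) — take it ⇒ T=3.
Step 3. [col 2: U + C ≡ I (mod 10)] column 2 (U + C ≡ I (mod 10), carry-in 0) doesn't pin U yet; pick U=2 and continue. So U=2.
Step 4. [col 2: U + C ≡ I (mod 10)] column 2 (U + C ≡ I (mod 10), carry-in 0) doesn't pin C yet; pick C=7 and continue. So C=7.
Step 5. [col 2: U + C ≡ I (mod 10)] in column 2 we have U+C≡I with carry-in 0; given U=2, C=7 and digits 2,3,6,7 already taken and all letters distinct, that pins I to 9, so I=9.
Step 6. [col 3: L + I ≡ Z (mod 10)] L=5 is one option consistent with column 3 (L + I ≡ Z (mod 10), carry-in 0) — take it. So L=5.
Step 7. [col 3: L + I ≡ Z (mod 10)] column 3: given L=5, I=9, carry-in 0, and digits 2,3,5,6,7,9 already taken and all letters distinct, L+I≡Z (mod 10) forces Z=4, so Z=4.
Step 8. [col 5: Z + P ≡ L (mod 10)] in column 5 we have Z+P≡L with carry-in 0; given Z=4, L=5 and digits 2,3,4,5,6,7,9 already taken and all letters distinct, that pins P to 1 ⇒ P=1.

Answer: C=7, I=9, L=5, P=1, S=6, T=3, U=2, Z=4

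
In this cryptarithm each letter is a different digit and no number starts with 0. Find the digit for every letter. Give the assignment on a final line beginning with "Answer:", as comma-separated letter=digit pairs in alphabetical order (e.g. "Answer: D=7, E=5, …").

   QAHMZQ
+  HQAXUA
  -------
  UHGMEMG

Step 1. [U] the sum has 7 digits but both addends have 6; that extra leading digit U is the final carry, namely 1 ⇒ U=1.
Step 2. [col 1: Q + A ≡ G (mod 10)] A=3 is one option consistent with column 1 (Q + A ≡ G (mod 10), carry-in 0) — take it ⇒ A=3.
Step 3. [col 1: Q + A ≡ G (mod 10)] column 1 (Q + A ≡ G (mod 10), carry-in 0) doesn't pin Q yet; pick Q=9 and continue ⇒ Q=9.
Step 4. [col 1: Q + A ≡ G (mod 10)] from column 1 (Q=9, A=3, carry-in 0, digits 1,3,9 already taken and all letters distinct): G must equal 2. So G=2.
Step 5. [col 2: Z + U ≡ M (mod 10)] column 2 (Z + U ≡ M (mod 10), carry-in 1) doesn't pin Z yet; pick Z=6 and continue. So Z=6.
Step 6. [col 2: Z + U ≡ M (mod 10)] in column 2 we have Z+U≡M with carry-in 1; given Z=6, U=1 and digits 1,2,3,6,9 already taken and all letters distinct, that pins M to 8, so M=8.
Step 7. [col 3: M + X ≡ E (mod 10)] from column 3 (M=8, carry-in 0, digits 1,2,3,6,8,9 already taken and all letters distinct): E must equal 5. So E=5.
Step 8. [col 3: M + X ≡ E (mod 10)] column 3 reads M+X+carry(0)=E with M=8, E=5; with digits 1,2,3,5,6,8,9 already taken and all letters distinct, the only value for X is 7, so X=7.
Step 9. [col 4: H + A ≡ M (mod 10)] from column 4 (A=3, M=8, carry-in 1, digits 1,2,3,5,6,7,8,9 already taken and all letters distinct): H must equal 4, so H=4.

Answer: A=3, E=5, G=2, H=4, M=8, Q=9, U=1, X=7, Z=6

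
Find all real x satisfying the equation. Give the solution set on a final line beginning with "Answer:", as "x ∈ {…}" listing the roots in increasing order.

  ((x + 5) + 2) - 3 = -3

Step 1. [((x + 5) + 2) - 3 = -3] peel the -3: add 3 from each side ⇒ sub: (x + 5) + 2 = 0.
Step 2. [(x + 5) + 2 = 0] peel the +2: subtract 2 from each side, so sub: x + 5 = -2.
Step 3. [x + 5 = -2] subtract 5: x sits inside (… + 5), so sub: x = -7.

Answer: x ∈ {-7}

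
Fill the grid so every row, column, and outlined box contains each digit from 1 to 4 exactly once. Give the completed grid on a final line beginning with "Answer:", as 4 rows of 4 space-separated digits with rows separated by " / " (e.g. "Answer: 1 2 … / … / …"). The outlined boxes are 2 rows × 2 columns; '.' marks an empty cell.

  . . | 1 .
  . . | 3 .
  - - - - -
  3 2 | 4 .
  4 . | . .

Step 1. [r4c2∈{1}] only 1 remains possible at r4c2 ⇒ r4c2=1.
Step 2. [r1c1∈{2}] r1c1 has the single candidate 2 ⇒ r1c1=2.
Step 3. [r1c4∈{4}] r1c4 has the single candidate 4 ⇒ r1c4=4.
Step 4. [r2c4∈{2}] r2c4 is down to just 2, so r2c4=2.
Step 5. [r1c2∈{3}] r1c2's peers cover all but 3, so r1c2=3.
Step 6. [r4c3∈{2}] r4c3 has the single candidate 2 ⇒ r4c3=2.
Step 7. [r2c2∈{4}] r2c2 has the single candidate 4, so r2c2=4.
Step 8. [r4c4∈{3}] r4c4's peers cover all but 3 ⇒ r4c4=3.
Step 9. [r3c4∈{1}] r3c4 has the single candidate 1. So r3c4=1.
Step 10. [r2c1∈{1}] nothing but 1 survives at r2c1. So r2c1=1.

Answer: 2 3 1 4 / 1 4 3 2 / 3 2 4 1 / 4 1 2 3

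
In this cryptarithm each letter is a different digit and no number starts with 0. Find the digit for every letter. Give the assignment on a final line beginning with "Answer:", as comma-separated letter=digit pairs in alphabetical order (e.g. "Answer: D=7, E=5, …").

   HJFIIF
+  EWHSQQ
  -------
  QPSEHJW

Step 1. [col 1: F + Q ≡ W (mod 10)] column 1 (F + Q ≡ W (mod 10), carry-in 0) doesn't pin Q yet; pick Q=1 and continue ⇒ Q=1.
Step 2. [col 1: F + Q ≡ W (mod 10)] column 1 (F + Q ≡ W (mod 10), carry-in 0) doesn't pin W yet; pick W=0 and continue. So W=0.
Step 3. [col 1: F + Q ≡ W (mod 10)] column 1 reads F+Q+carry(0)=W with Q=1, W=0; with digits 0,1 already taken and all letters distinct, the only value for F is 9. So F=9.
Step 4. [col 2: I + Q ≡ J (mod 10)] no forcing yet in column 2 (carry-in 1); J=4 is free and consistent — try it, so J=4.
Step 5. [col 2: I + Q ≡ J (mod 10)] column 2 reads I+Q+carry(1)=J with Q=1, J=4; with digits 0,1,4,9 already taken and all letters distinct, the only value for I is 2 ⇒ I=2.
Step 6. [col 3: I + S ≡ H (mod 10)] several values work for H in column 3 (I + S ≡ H (mod 10), carry-in 0); try H=7 ⇒ H=7.
Step 7. [col 3: I + S ≡ H (mod 10)] from column 3 (I=2, H=7, carry-in 0, digits 0,1,2,4,7,9 already taken and all letters distinct): S must equal 5. So S=5.
Step 8. [col 4: F + H ≡ E (mod 10)] column 4 reads F+H+carry(0)=E with F=9, H=7; with digits 0,1,2,4,5,7,9 already taken and all letters distinct, the only value for E is 6 ⇒ E=6.
Step 9. [col 6: H + E ≡ P (mod 10)] column 6 reads H+E+carry(0)=P with H=7, E=6; with digits 0,1,2,4,5,6,7,9 already taken and all letters distinct, the only value for P is 3, so P=3.

Answer: E=6, F=9, H=7, I=2, J=4, P=3, Q=1, S=5, W=0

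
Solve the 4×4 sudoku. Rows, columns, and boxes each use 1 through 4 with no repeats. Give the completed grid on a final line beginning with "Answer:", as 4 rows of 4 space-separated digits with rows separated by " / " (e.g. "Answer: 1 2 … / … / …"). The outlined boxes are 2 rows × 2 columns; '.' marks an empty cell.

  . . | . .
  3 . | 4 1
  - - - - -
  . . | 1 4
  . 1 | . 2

Step 1. [r1c3∈{2,3}] in col 3, 2 fits only at r1c3 ⇒ r1c3=2.
Step 2. [r1c1∈{1,4}] in row 1, 1 fits only at r1c1. So r1c1=1.
Step 3. [r3c1∈{2}] r3c1's peers cover all but 2. So r3c1=2.
Step 4. [r4c1∈{4}] only 4 remains possible at r4c1, so r4c1=4.
Step 5. [r4c3∈{3}] r4c3's peers cover all but 3, so r4c3=3.
Step 6. [r3c2∈{3}] r3c2's peers cover all but 3. So r3c2=3.
Step 7. [r2c2∈{2}] r2c2 is down to just 2. So r2c2=2.
Step 8. [r1c4∈{3}] only 3 remains possible at r1c4. So r1c4=3.
Step 9. [r1c2∈{4}] r1c2's peers cover all but 4 ⇒ r1c2=4.

Answer: 1 4 2 3 / 3 2 4 1 / 2 3 1 4 / 4 1 3 2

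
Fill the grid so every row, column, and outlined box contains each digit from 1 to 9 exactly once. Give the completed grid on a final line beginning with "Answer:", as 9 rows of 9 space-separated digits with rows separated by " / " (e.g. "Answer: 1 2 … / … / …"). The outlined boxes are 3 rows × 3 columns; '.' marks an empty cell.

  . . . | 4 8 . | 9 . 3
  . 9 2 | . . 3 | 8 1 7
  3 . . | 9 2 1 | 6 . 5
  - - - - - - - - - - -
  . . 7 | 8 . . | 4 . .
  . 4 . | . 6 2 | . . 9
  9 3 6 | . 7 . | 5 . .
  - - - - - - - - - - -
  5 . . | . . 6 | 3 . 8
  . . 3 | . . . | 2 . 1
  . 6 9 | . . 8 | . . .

Step 1. [r9c7∈{7}] r9c7's peers cover all but 7. So r9c7=7.
Step 2. [r9c9∈{4}] r9c9 is down to just 4, so r9c9=4.
Step 3. [r3c2∈{7,8}] row 3 places 7 nowhere but r3c2 ⇒ r3c2=7.
Step 4. [r2c5∈{5}] r2c5 has the single candidate 5. So r2c5=5.
Step 5. [r6c4∈{1}] r6c4 has the single candidate 1. So r6c4=1.
Step 6. [r8c1∈{4,7,8}] across col 1, 7 lands solely at r8c1, so r8c1=7.
Step 7. [r8c4∈{5}] r8c4 has the single candidate 5. So r8c4=5.
Step 8. [r5c3∈{1,5,8}] row 5 places 5 nowhere but r5c3, so r5c3=5.
Step 9. [r1c3∈{1}] nothing but 1 survives at r1c3. So r1c3=1.
Step 10. [r6c9∈{2}] r6c9 has the single candidate 2 ⇒ r6c9=2.
Step 11. [r5c4∈{3}] r5c4 is down to just 3, so r5c4=3.
Step 12. [r4c5∈{9}] nothing but 9 survives at r4c5 ⇒ r4c5=9.
Step 13. [r2c1∈{4,6}] row 2 places 4 nowhere but r2c1, so r2c1=4.
Step 14. [r5c1∈{1,8}] col 1 places 8 nowhere but r5c1. So r5c1=8.
Step 15. [r8c6∈{4,9}] in col 6, 9 fits only at r8c6, so r8c6=9.
Step 16. [r9c4∈{2}] r9c4 is down to just 2, so r9c4=2.
Step 17. [r9c1∈{1}] nothing but 1 survives at r9c1, so r9c1=1.
Step 18. [r4c2∈{1,2}] r4c2 is the only open cell in row 4 admitting 1 ⇒ r4c2=1.
Step 19. [r4c8∈{3,6}] 3 has one home in row 4: r4c8, so r4c8=3.
Step 20. [r7c3∈{4}] only 4 remains possible at r7c3 ⇒ r7c3=4.
Step 21. [r8c2∈{8}] only 8 remains possible at r8c2. So r8c2=8.
Step 22. [r8c5∈{4}] nothing but 4 survives at r8c5 ⇒ r8c5=4.
Step 23. [r4c1∈{2}] r4c1 is down to just 2, so r4c1=2.
Step 24. [r7c2∈{2}] r7c2 is down to just 2, so r7c2=2.
Step 25. [r1c8∈{2}] r1c8 is down to just 2, so r1c8=2.
Step 26. [r1c2∈{5}] r1c2 is down to just 5 ⇒ r1c2=5.
Step 27. [r5c8∈{7}] only 7 remains possible at r5c8, so r5c8=7.
Step 28. [r7c5∈{1}] r7c5 is down to just 1, so r7c5=1.
Step 29. [r1c1∈{6}] r1c1's peers cover all but 6, so r1c1=6.
Step 30. [r8c8∈{6}] nothing but 6 survives at r8c8, so r8c8=6.
Step 31. [r2c4∈{6}] r2c4 is down to just 6. So r2c4=6.
Step 32. [r5c7∈{1}] nothing but 1 survives at r5c7. So r5c7=1.
Step 33. [r4c9∈{6}] r4c9 has the single candidate 6. So r4c9=6.
Step 34. [r7c8∈{9}] r7c8 has the single candidate 9, so r7c8=9.
Step 35. [r9c8∈{5}] r9c8 is down to just 5, so r9c8=5.
Step 36. [r3c8∈{4}] r3c8's peers cover all but 4, so r3c8=4.
Step 37. [r3c3∈{8}] r3c3 has the single candidate 8. So r3c3=8.
Step 38. [r9c5∈{3}] r9c5 is down to just 3 ⇒ r9c5=3.
Step 39. [r6c6∈{4}] r6c6's peers cover all but 4 ⇒ r6c6=4.
Step 40. [r7c4∈{7}] only 7 remains possible at r7c4, so r7c4=7.
Step 41. [r4c6∈{5}] nothing but 5 survives at r4c6. So r4c6=5.
Step 42. [r1c6∈{7}] r1c6's peers cover all but 7 ⇒ r1c6=7.
Step 43. [r6c8∈{8}] nothing but 8 survives at r6c8 ⇒ r6c8=8.

Answer: 6 5 1 4 8 7 9 2 3 / 4 9 2 6 5 3 8 1 7 / 3 7 8 9 2 1 6 4 5 / 2 1 7 8 9 5 4 3 6 / 8 4 5 3 6 2 1 7 9 / 9 3 6 1 7 4 5 8 2 / 5 2 4 7 1 6 3 9 8 / 7 8 3 5 4 9 2 6 1 / 1 6 9 2 3 8 7 5 4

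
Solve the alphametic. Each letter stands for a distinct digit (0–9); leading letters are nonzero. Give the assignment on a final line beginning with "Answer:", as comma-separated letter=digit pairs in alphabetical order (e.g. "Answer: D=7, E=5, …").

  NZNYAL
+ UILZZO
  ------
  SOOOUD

Step 1. [col 1: L + O ≡ D (mod 10)] column 1 (L + O ≡ D (mod 10), carry-in 0) doesn't pin L yet; pick L=7 and continue ⇒ L=7.
Step 2. [col 1: L + O ≡ D (mod 10)] several values work for D in column 1 (L + O ≡ D (mod 10), carry-in 0); try D=6. So D=6.
Step 3. [col 1: L + O ≡ D (mod 10)] from column 1 (L=7, D=6, carry-in 0, digits 6,7 already taken and all letters distinct): O must equal 9. So O=9.
Step 4. [col 2: A + Z ≡ U (mod 10)] column 2 (A + Z ≡ U (mod 10), carry-in 1) doesn't pin A yet; pick A=4 and continue ⇒ A=4.
Step 5. [col 2: A + Z ≡ U (mod 10)] no forcing yet in column 2 (carry-in 1); U=3 is free and consistent — try it. So U=3.
Step 6. [col 2: A + Z ≡ U (mod 10)] in column 2 we have A+Z≡U with carry-in 1; given A=4, U=3 and digits 3,4,6,7,9 already taken and all letters distinct, that pins Z to 8, so Z=8.
Step 7. [col 3: Y + Z ≡ O (mod 10)] from column 3 (Z=8, O=9, carry-in 1, digits 3,4,6,7,8,9 already taken and all letters distinct): Y must equal 0, so Y=0.
Step 8. [col 4: N + L ≡ O (mod 10)] column 4: given L=7, O=9, carry-in 0, and digits 0,3,4,6,7,8,9 already taken and all letters distinct, N+L≡O (mod 10) forces N=2. So N=2.
Step 9. [col 5: Z + I ≡ O (mod 10)] from column 5 (Z=8, O=9, carry-in 0, digits 0,2,3,4,6,7,8,9 already taken and all letters distinct): I must equal 1 ⇒ I=1.
Step 10. [col 6: N + U ≡ S (mod 10)] from column 6 (N=2, U=3, carry-in 0, digits 0,1,2,3,4,6,7,8,9 already taken and all letters distinct): S must equal 5 ⇒ S=5.

Answer: A=4, D=6, I=1, L=7, N=2, O=9, S=5, U=3, Y=0, Z=8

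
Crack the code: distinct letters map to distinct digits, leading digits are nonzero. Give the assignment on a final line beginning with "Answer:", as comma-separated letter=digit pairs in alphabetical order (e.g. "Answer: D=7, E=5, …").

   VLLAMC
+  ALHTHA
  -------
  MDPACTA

Step 1. [M] M is the leading digit of a 7-digit sum of two 6-digit numbers; the final carry is exactly 1, so M=1.
Step 2. [col 1: C + A ≡ A (mod 10)] column 1: given nothing yet, carry-in 0, and digits 1 already taken and all letters distinct, C+A≡A (mod 10) forces C=0. So C=0.
Step 3. [col 1: C + A ≡ A (mod 10)] several values work for A in column 1 (C + A ≡ A (mod 10), carry-in 0); try A=7. So A=7.
Step 4. [col 2: M + H ≡ T (mod 10)] H=2 is one option consistent with column 2 (M + H ≡ T (mod 10), carry-in 0) — take it ⇒ H=2.
Step 5. [col 2: M + H ≡ T (mod 10)] column 2 reads M+H+carry(0)=T with M=1, H=2; with digits 0,1,2,7 already taken and all letters distinct, the only value for T is 3. So T=3.
Step 6. [col 4: L + H ≡ A (mod 10)] from column 4 (H=2, A=7, carry-in 1, digits 0,1,2,3,7 already taken and all letters distinct): L must equal 4, so L=4.
Step 7. [col 5: L + L ≡ P (mod 10)] from column 5 (L=4, carry-in 0, digits 0,1,2,3,4,7 already taken and all letters distinct): P must equal 8 ⇒ P=8.
Step 8. [col 6: V + A ≡ D (mod 10)] in column 6 we have V+A≡D with carry-in 0; given A=7 and digits 0,1,2,3,4,7,8 already taken and all letters distinct, that pins V to 9. So V=9.
Step 9. [col 6: V + A ≡ D (mod 10)] in column 6 we have V+A≡D with carry-in 0; given V=9, A=7 and digits 0,1,2,3,4,7,8,9 already taken and all letters distinct, that pins D to 6 ⇒ D=6.

Answer: A=7, C=0, D=6, H=2, L=4, M=1, P=8, T=3, V=9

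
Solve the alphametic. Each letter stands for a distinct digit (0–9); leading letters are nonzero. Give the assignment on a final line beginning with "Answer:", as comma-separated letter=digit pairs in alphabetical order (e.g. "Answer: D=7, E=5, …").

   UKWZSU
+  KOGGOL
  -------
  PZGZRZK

Step 1. [P] the sum has 7 digits but both addends have 6; that extra leading digit P is the final carry, namely 1. So P=1.
Step 2. [col 1: U + L ≡ K (mod 10)] K=3 is one option consistent with column 1 (U + L ≡ K (mod 10), carry-in 0) — take it, so K=3.
Step 3. [col 1: U + L ≡ K (mod 10)] column 1 (U + L ≡ K (mod 10), carry-in 0) doesn't pin U yet; pick U=7 and continue. So U=7.
Step 4. [col 1: U + L ≡ K (mod 10)] from column 1 (U=7, K=3, carry-in 0, digits 1,3,7 already taken and all letters distinct): L must equal 6. So L=6.
Step 5. [col 2: S + O ≡ Z (mod 10)] S=5 is one option consistent with column 2 (S + O ≡ Z (mod 10), carry-in 1) — take it. So S=5.
Step 6. [col 2: S + O ≡ Z (mod 10)] Z=0 is one option consistent with column 2 (S + O ≡ Z (mod 10), carry-in 1) — take it ⇒ Z=0.
Step 7. [col 2: S + O ≡ Z (mod 10)] column 2 reads S+O+carry(1)=Z with S=5, Z=0; with digits 0,1,3,5,6,7 already taken and all letters distinct, the only value for O is 4 ⇒ O=4.
Step 8. [col 3: Z + G ≡ R (mod 10)] column 3 reads Z+G+carry(1)=R with Z=0; with digits 0,1,3,4,5,6,7 already taken and all letters distinct, the only value for R is 9, so R=9.
Step 9. [col 3: Z + G ≡ R (mod 10)] column 3 reads Z+G+carry(1)=R with Z=0, R=9; with digits 0,1,3,4,5,6,7,9 already taken and all letters distinct, the only value for G is 8. So G=8.
Step 10. [col 4: W + G ≡ Z (mod 10)] from column 4 (G=8, Z=0, carry-in 0, digits 0,1,3,4,5,6,7,8,9 already taken and all letters distinct): W must equal 2, so W=2.

Answer: G=8, K=3, L=6, O=4, P=1, R=9, S=5, U=7, W=2, Z=0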